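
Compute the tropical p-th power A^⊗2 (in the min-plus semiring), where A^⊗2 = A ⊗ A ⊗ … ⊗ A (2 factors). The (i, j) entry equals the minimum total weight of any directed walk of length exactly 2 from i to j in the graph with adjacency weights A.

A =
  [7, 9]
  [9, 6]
A^⊗2 =
  [14, 15]
  [15, 12]

Each entry (A^⊗2)_ij equals the minimum over all length-2 walks i = v_0 → v_1 → … → v_2 = j of Σ_t A[v_t][v_{t+1}]. For example, for (i, j) = (0, 1) we minimise over 2 possible intermediate vertex sequences; the minimum is 15, attained along the walk 0 → 1 → 1.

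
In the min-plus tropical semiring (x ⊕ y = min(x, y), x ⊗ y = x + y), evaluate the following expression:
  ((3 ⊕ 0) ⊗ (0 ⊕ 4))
((3 ⊕ 0) ⊗ (0 ⊕ 4)) = 0

Expand innermost to outermost. Recall ⊕ takes the minimum of its arguments and ⊗ takes their sum. Working out the expression ((3 ⊕ 0) ⊗ (0 ⊕ 4)) gives 0.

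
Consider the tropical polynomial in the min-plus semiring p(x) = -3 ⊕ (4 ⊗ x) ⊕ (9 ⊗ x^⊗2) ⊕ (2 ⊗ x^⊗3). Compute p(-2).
p(-2) = -4

A tropical monomial a ⊗ x^⊗i evaluates to a + i · x. Evaluating each term at x = -2:
  Term 0 contributes -3 + 0 · -2 = -3
  Term 1 contributes 4 + 1 · -2 = 2
  Term 2 contributes 9 + 2 · -2 = 5
  Term 3 contributes 2 + 3 · -2 = -4
p(-2) = ⊕ of these = min[-3, 2, 5, -4] = -4.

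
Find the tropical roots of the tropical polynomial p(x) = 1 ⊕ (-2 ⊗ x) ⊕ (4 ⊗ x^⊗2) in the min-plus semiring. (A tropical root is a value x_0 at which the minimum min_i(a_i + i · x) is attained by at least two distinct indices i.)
Roots: {-6, 3}

Each tropical root is a break point of the lower envelope of the lines y = a_i + i · x (there are 3 lines, with slopes 0, 1, ..., 2). Only the lines that attain the minimum somewhere contribute to roots; other lines are dominated. Here the surviving (envelope) indices are i = 2, i = 1, i = 0.
Intersections between consecutive envelope lines give the roots: for adjacent envelope indices i < j the intersection is x = (a_i − a_j) / (j − i). Reading off the sorted break points: {-6, 3}.
Verification: at each break x_0, at least two indices attain the minimum of min_i(a_i + i · x_0).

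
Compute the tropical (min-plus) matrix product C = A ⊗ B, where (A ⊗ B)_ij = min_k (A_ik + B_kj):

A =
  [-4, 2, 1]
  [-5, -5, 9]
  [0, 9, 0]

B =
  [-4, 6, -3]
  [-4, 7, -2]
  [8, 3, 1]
A ⊗ B =
  [-8, 2, -7]
  [-9, 1, -8]
  [-4, 3, -3]

Apply the min-plus product entry-by-entry:
  C[0][0] = min over k of (A[0][0] + B[0][0] = -4 + -4 = -8, A[0][1] + B[1][0] = 2 + -4 = -2, A[0][2] + B[2][0] = 1 + 8 = 9) = -8 (attained at k = 0)
  C[0][1] = min over k of (A[0][0] + B[0][1] = -4 + 6 = 2, A[0][1] + B[1][1] = 2 + 7 = 9, A[0][2] + B[2][1] = 1 + 3 = 4) = 2 (attained at k = 0)
  C[0][2] = min over k of (A[0][0] + B[0][2] = -4 + -3 = -7, A[0][1] + B[1][2] = 2 + -2 = 0, A[0][2] + B[2][2] = 1 + 1 = 2) = -7 (attained at k = 0)
  C[1][0] = min over k of (A[1][0] + B[0][0] = -5 + -4 = -9, A[1][1] + B[1][0] = -5 + -4 = -9, A[1][2] + B[2][0] = 9 + 8 = 17) = -9 (attained at k = 0)
  C[1][1] = min over k of (A[1][0] + B[0][1] = -5 + 6 = 1, A[1][1] + B[1][1] = -5 + 7 = 2, A[1][2] + B[2][1] = 9 + 3 = 12) = 1 (attained at k = 0)
  C[1][2] = min over k of (A[1][0] + B[0][2] = -5 + -3 = -8, A[1][1] + B[1][2] = -5 + -2 = -7, A[1][2] + B[2][2] = 9 + 1 = 10) = -8 (attained at k = 0)
  C[2][0] = min over k of (A[2][0] + B[0][0] = 0 + -4 = -4, A[2][1] + B[1][0] = 9 + -4 = 5, A[2][2] + B[2][0] = 0 + 8 = 8) = -4 (attained at k = 0)
  C[2][1] = min over k of (A[2][0] + B[0][1] = 0 + 6 = 6, A[2][1] + B[1][1] = 9 + 7 = 16, A[2][2] + B[2][1] = 0 + 3 = 3) = 3 (attained at k = 2)
  C[2][2] = min over k of (A[2][0] + B[0][2] = 0 + -3 = -3, A[2][1] + B[1][2] = 9 + -2 = 7, A[2][2] + B[2][2] = 0 + 1 = 1) = -3 (attained at k = 0)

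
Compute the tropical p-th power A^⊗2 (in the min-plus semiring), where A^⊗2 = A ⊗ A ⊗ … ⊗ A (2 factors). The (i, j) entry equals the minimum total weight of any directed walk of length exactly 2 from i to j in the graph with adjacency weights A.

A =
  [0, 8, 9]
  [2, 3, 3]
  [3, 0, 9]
A^⊗2 =
  [0, 8, 9]
  [2, 3, 6]
  [2, 3, 3]

Each entry (A^⊗2)_ij equals the minimum over all length-2 walks i = v_0 → v_1 → … → v_2 = j of Σ_t A[v_t][v_{t+1}]. For example, for (i, j) = (0, 2) we minimise over 3 possible intermediate vertex sequences; the minimum is 9, attained along the walk 0 → 0 → 2.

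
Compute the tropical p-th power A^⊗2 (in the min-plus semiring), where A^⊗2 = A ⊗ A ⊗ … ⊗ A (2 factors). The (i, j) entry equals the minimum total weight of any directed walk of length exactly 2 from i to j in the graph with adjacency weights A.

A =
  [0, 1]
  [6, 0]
A^⊗2 =
  [0, 1]
  [6, 0]

Each entry (A^⊗2)_ij equals the minimum over all length-2 walks i = v_0 → v_1 → … → v_2 = j of Σ_t A[v_t][v_{t+1}]. For example, for (i, j) = (0, 1) we minimise over 2 possible intermediate vertex sequences; the minimum is 1, attained along the walk 0 → 0 → 1.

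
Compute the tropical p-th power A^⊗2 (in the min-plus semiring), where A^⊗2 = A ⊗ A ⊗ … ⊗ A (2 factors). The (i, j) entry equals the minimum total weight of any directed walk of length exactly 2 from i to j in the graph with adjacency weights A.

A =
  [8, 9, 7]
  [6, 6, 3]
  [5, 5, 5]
A^⊗2 =
  [12, 12, 12]
  [8, 8, 8]
  [10, 10, 8]

Each entry (A^⊗2)_ij equals the minimum over all length-2 walks i = v_0 → v_1 → … → v_2 = j of Σ_t A[v_t][v_{t+1}]. For example, for (i, j) = (0, 2) we minimise over 3 possible intermediate vertex sequences; the minimum is 12, attained along the walk 0 → 1 → 2.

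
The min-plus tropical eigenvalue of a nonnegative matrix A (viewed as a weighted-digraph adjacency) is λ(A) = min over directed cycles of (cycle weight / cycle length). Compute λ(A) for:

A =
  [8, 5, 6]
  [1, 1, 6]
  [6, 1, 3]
λ(A) = 1

Enumerate directed cycles and compute their means (weight / length). Sample:
  cycle 0 → 0: weight = 8, length = 1, mean = 8/1 ≈ 8.000
  cycle 1 → 1: weight = 1, length = 1, mean = 1/1 ≈ 1.000
  cycle 2 → 2: weight = 3, length = 1, mean = 3/1 ≈ 3.000
  cycle 0 → 1 → 0: weight = 6, length = 2, mean = 6/2 ≈ 3.000
  cycle 0 → 2 → 0: weight = 12, length = 2, mean = 12/2 ≈ 6.000
  cycle 1 → 0 → 1: weight = 6, length = 2, mean = 6/2 ≈ 3.000
Minimum mean = 1.000, attained e.g. along the cycle 1 → 1 with weight 1 and length 1. So λ(A) = 1/1 = 1.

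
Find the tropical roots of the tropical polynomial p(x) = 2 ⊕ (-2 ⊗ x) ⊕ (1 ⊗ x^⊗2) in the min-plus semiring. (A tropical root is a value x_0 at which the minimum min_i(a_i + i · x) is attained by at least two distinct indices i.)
Roots: {-3, 4}

Each tropical root is a break point of the lower envelope of the lines y = a_i + i · x (there are 3 lines, with slopes 0, 1, ..., 2). Only the lines that attain the minimum somewhere contribute to roots; other lines are dominated. Here the surviving (envelope) indices are i = 2, i = 1, i = 0.
Intersections between consecutive envelope lines give the roots: for adjacent envelope indices i < j the intersection is x = (a_i − a_j) / (j − i). Reading off the sorted break points: {-3, 4}.
Verification: at each break x_0, at least two indices attain the minimum of min_i(a_i + i · x_0).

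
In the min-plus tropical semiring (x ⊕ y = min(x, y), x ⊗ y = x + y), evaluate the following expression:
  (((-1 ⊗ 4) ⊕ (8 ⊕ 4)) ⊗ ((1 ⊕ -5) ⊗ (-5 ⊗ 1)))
(((-1 ⊗ 4) ⊕ (8 ⊕ 4)) ⊗ ((1 ⊕ -5) ⊗ (-5 ⊗ 1))) = -6

Expand innermost to outermost. Recall ⊕ takes the minimum of its arguments and ⊗ takes their sum. Working out the expression (((-1 ⊗ 4) ⊕ (8 ⊕ 4)) ⊗ ((1 ⊕ -5) ⊗ (-5 ⊗ 1))) gives -6.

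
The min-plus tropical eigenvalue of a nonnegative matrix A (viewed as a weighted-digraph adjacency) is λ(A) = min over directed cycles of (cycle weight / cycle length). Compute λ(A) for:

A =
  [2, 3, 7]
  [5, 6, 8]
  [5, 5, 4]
λ(A) = 2

Enumerate directed cycles and compute their means (weight / length). Sample:
  cycle 0 → 0: weight = 2, length = 1, mean = 2/1 ≈ 2.000
  cycle 1 → 1: weight = 6, length = 1, mean = 6/1 ≈ 6.000
  cycle 2 → 2: weight = 4, length = 1, mean = 4/1 ≈ 4.000
  cycle 0 → 1 → 0: weight = 8, length = 2, mean = 8/2 ≈ 4.000
  cycle 0 → 2 → 0: weight = 12, length = 2, mean = 12/2 ≈ 6.000
  cycle 1 → 0 → 1: weight = 8, length = 2, mean = 8/2 ≈ 4.000
Minimum mean = 2.000, attained e.g. along the cycle 0 → 0 with weight 2 and length 1. So λ(A) = 2/1 = 2.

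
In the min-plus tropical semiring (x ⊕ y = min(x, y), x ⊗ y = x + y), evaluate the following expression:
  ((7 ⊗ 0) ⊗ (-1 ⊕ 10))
((7 ⊗ 0) ⊗ (-1 ⊕ 10)) = 6

Expand innermost to outermost. Recall ⊕ takes the minimum of its arguments and ⊗ takes their sum. Working out the expression ((7 ⊗ 0) ⊗ (-1 ⊕ 10)) gives 6.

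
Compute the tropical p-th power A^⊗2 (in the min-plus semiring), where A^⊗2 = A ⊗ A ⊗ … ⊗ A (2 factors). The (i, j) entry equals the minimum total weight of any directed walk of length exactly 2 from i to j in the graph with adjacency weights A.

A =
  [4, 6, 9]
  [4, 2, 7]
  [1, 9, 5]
A^⊗2 =
  [8, 8, 13]
  [6, 4, 9]
  [5, 7, 10]

Each entry (A^⊗2)_ij equals the minimum over all length-2 walks i = v_0 → v_1 → … → v_2 = j of Σ_t A[v_t][v_{t+1}]. For example, for (i, j) = (0, 2) we minimise over 3 possible intermediate vertex sequences; the minimum is 13, attained along the walk 0 → 0 → 2.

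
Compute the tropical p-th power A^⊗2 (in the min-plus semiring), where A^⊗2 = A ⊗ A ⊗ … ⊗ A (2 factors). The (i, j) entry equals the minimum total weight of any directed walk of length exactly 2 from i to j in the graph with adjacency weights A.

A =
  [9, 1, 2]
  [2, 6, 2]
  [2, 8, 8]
A^⊗2 =
  [3, 7, 3]
  [4, 3, 4]
  [10, 3, 4]

Each entry (A^⊗2)_ij equals the minimum over all length-2 walks i = v_0 → v_1 → … → v_2 = j of Σ_t A[v_t][v_{t+1}]. For example, for (i, j) = (0, 2) we minimise over 3 possible intermediate vertex sequences; the minimum is 3, attained along the walk 0 → 1 → 2.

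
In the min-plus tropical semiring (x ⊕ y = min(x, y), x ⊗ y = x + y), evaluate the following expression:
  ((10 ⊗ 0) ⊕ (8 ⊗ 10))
((10 ⊗ 0) ⊕ (8 ⊗ 10)) = 10

Expand innermost to outermost. Recall ⊕ takes the minimum of its arguments and ⊗ takes their sum. Working out the expression ((10 ⊗ 0) ⊕ (8 ⊗ 10)) gives 10.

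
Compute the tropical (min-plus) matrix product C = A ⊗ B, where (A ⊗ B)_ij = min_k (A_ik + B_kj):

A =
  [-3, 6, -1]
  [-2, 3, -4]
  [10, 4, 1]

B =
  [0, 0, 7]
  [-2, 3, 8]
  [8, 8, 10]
A ⊗ B =
  [-3, -3, 4]
  [-2, -2, 5]
  [2, 7, 11]

Apply the min-plus product entry-by-entry:
  C[0][0] = min over k of (A[0][0] + B[0][0] = -3 + 0 = -3, A[0][1] + B[1][0] = 6 + -2 = 4, A[0][2] + B[2][0] = -1 + 8 = 7) = -3 (attained at k = 0)
  C[0][1] = min over k of (A[0][0] + B[0][1] = -3 + 0 = -3, A[0][1] + B[1][1] = 6 + 3 = 9, A[0][2] + B[2][1] = -1 + 8 = 7) = -3 (attained at k = 0)
  C[0][2] = min over k of (A[0][0] + B[0][2] = -3 + 7 = 4, A[0][1] + B[1][2] = 6 + 8 = 14, A[0][2] + B[2][2] = -1 + 10 = 9) = 4 (attained at k = 0)
  C[1][0] = min over k of (A[1][0] + B[0][0] = -2 + 0 = -2, A[1][1] + B[1][0] = 3 + -2 = 1, A[1][2] + B[2][0] = -4 + 8 = 4) = -2 (attained at k = 0)
  C[1][1] = min over k of (A[1][0] + B[0][1] = -2 + 0 = -2, A[1][1] + B[1][1] = 3 + 3 = 6, A[1][2] + B[2][1] = -4 + 8 = 4) = -2 (attained at k = 0)
  C[1][2] = min over k of (A[1][0] + B[0][2] = -2 + 7 = 5, A[1][1] + B[1][2] = 3 + 8 = 11, A[1][2] + B[2][2] = -4 + 10 = 6) = 5 (attained at k = 0)
  C[2][0] = min over k of (A[2][0] + B[0][0] = 10 + 0 = 10, A[2][1] + B[1][0] = 4 + -2 = 2, A[2][2] + B[2][0] = 1 + 8 = 9) = 2 (attained at k = 1)
  C[2][1] = min over k of (A[2][0] + B[0][1] = 10 + 0 = 10, A[2][1] + B[1][1] = 4 + 3 = 7, A[2][2] + B[2][1] = 1 + 8 = 9) = 7 (attained at k = 1)
  C[2][2] = min over k of (A[2][0] + B[0][2] = 10 + 7 = 17, A[2][1] + B[1][2] = 4 + 8 = 12, A[2][2] + B[2][2] = 1 + 10 = 11) = 11 (attained at k = 2)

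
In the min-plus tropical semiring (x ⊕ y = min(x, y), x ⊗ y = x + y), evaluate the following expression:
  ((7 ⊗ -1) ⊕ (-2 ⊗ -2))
((7 ⊗ -1) ⊕ (-2 ⊗ -2)) = -4

Expand innermost to outermost. Recall ⊕ takes the minimum of its arguments and ⊗ takes their sum. Working out the expression ((7 ⊗ -1) ⊕ (-2 ⊗ -2)) gives -4.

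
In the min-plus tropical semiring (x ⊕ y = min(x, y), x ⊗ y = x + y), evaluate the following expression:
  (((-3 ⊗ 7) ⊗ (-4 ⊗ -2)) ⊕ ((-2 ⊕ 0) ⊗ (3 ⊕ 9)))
(((-3 ⊗ 7) ⊗ (-4 ⊗ -2)) ⊕ ((-2 ⊕ 0) ⊗ (3 ⊕ 9))) = -2

Expand innermost to outermost. Recall ⊕ takes the minimum of its arguments and ⊗ takes their sum. Working out the expression (((-3 ⊗ 7) ⊗ (-4 ⊗ -2)) ⊕ ((-2 ⊕ 0) ⊗ (3 ⊕ 9))) gives -2.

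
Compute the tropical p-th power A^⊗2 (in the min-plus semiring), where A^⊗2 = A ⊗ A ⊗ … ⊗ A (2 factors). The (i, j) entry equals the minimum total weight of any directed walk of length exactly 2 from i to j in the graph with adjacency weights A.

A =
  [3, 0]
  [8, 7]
A^⊗2 =
  [6, 3]
  [11, 8]

Each entry (A^⊗2)_ij equals the minimum over all length-2 walks i = v_0 → v_1 → … → v_2 = j of Σ_t A[v_t][v_{t+1}]. For example, for (i, j) = (0, 1) we minimise over 2 possible intermediate vertex sequences; the minimum is 3, attained along the walk 0 → 0 → 1.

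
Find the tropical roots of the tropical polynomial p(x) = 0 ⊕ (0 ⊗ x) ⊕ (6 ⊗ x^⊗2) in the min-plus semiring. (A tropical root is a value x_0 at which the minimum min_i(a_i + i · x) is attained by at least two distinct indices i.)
Roots: {-6, 0}

Each tropical root is a break point of the lower envelope of the lines y = a_i + i · x (there are 3 lines, with slopes 0, 1, ..., 2). Only the lines that attain the minimum somewhere contribute to roots; other lines are dominated. Here the surviving (envelope) indices are i = 2, i = 1, i = 0.
Intersections between consecutive envelope lines give the roots: for adjacent envelope indices i < j the intersection is x = (a_i − a_j) / (j − i). Reading off the sorted break points: {-6, 0}.
Verification: at each break x_0, at least two indices attain the minimum of min_i(a_i + i · x_0).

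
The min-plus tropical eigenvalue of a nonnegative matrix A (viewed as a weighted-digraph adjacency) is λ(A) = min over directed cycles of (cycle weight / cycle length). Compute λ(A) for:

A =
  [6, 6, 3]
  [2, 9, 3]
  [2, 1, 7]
λ(A) = 2

Enumerate directed cycles and compute their means (weight / length). Sample:
  cycle 0 → 0: weight = 6, length = 1, mean = 6/1 ≈ 6.000
  cycle 1 → 1: weight = 9, length = 1, mean = 9/1 ≈ 9.000
  cycle 2 → 2: weight = 7, length = 1, mean = 7/1 ≈ 7.000
  cycle 0 → 1 → 0: weight = 8, length = 2, mean = 8/2 ≈ 4.000
  cycle 0 → 2 → 0: weight = 5, length = 2, mean = 5/2 ≈ 2.500
  cycle 1 → 0 → 1: weight = 8, length = 2, mean = 8/2 ≈ 4.000
Minimum mean = 2.000, attained e.g. along the cycle 1 → 2 → 1 with weight 4 and length 2. So λ(A) = 4/2 = 2.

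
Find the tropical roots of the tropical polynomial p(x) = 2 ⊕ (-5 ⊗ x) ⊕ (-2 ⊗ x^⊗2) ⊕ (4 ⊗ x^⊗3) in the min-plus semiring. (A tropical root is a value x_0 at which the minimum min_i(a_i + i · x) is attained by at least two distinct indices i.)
Roots: {-6, -3, 7}

Each tropical root is a break point of the lower envelope of the lines y = a_i + i · x (there are 4 lines, with slopes 0, 1, ..., 3). Only the lines that attain the minimum somewhere contribute to roots; other lines are dominated. Here the surviving (envelope) indices are i = 3, i = 2, i = 1, i = 0.
Intersections between consecutive envelope lines give the roots: for adjacent envelope indices i < j the intersection is x = (a_i − a_j) / (j − i). Reading off the sorted break points: {-6, -3, 7}.
Verification: at each break x_0, at least two indices attain the minimum of min_i(a_i + i · x_0).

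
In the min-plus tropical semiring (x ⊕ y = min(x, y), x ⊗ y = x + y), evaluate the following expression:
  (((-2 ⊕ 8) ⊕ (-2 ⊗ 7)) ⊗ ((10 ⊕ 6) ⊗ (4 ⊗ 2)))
(((-2 ⊕ 8) ⊕ (-2 ⊗ 7)) ⊗ ((10 ⊕ 6) ⊗ (4 ⊗ 2))) = 10

Expand innermost to outermost. Recall ⊕ takes the minimum of its arguments and ⊗ takes their sum. Working out the expression (((-2 ⊕ 8) ⊕ (-2 ⊗ 7)) ⊗ ((10 ⊕ 6) ⊗ (4 ⊗ 2))) gives 10.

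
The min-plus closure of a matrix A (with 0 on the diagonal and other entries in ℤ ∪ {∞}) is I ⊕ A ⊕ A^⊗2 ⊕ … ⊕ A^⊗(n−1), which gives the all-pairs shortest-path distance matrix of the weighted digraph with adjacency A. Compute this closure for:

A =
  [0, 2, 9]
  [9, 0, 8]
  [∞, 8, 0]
Closure =
  [0, 2, 9]
  [9, 0, 8]
  [17, 8, 0]

This is the Floyd-Warshall all-pairs shortest-path computation. For each intermediate vertex k = 0, 1, …, 2, update dist[i][j] ← min(dist[i][j], dist[i][k] + dist[k][j]). The final matrix gives, for each (i, j), the minimum total weight of any directed path from i to j (possibly empty when i = j).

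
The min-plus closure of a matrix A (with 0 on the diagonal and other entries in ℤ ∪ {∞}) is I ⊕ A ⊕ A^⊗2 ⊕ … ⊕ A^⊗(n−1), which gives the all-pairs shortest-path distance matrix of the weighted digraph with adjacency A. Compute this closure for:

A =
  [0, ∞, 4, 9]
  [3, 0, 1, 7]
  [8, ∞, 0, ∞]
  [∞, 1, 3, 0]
Closure =
  [0, 10, 4, 9]
  [3, 0, 1, 7]
  [8, 18, 0, 17]
  [4, 1, 2, 0]

This is the Floyd-Warshall all-pairs shortest-path computation. For each intermediate vertex k = 0, 1, …, 3, update dist[i][j] ← min(dist[i][j], dist[i][k] + dist[k][j]). The final matrix gives, for each (i, j), the minimum total weight of any directed path from i to j (possibly empty when i = j).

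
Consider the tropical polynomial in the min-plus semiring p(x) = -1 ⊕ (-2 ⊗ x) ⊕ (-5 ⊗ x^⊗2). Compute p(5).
p(5) = -1

A tropical monomial a ⊗ x^⊗i evaluates to a + i · x. Evaluating each term at x = 5:
  Term 0 contributes -1 + 0 · 5 = -1
  Term 1 contributes -2 + 1 · 5 = 3
  Term 2 contributes -5 + 2 · 5 = 5
p(5) = ⊕ of these = min[-1, 3, 5] = -1.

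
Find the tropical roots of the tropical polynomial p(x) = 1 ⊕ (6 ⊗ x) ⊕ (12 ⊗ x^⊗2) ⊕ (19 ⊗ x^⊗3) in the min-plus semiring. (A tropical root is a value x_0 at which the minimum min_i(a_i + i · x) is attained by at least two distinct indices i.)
Roots: {-7, -6, -5}

Each tropical root is a break point of the lower envelope of the lines y = a_i + i · x (there are 4 lines, with slopes 0, 1, ..., 3). Only the lines that attain the minimum somewhere contribute to roots; other lines are dominated. Here the surviving (envelope) indices are i = 3, i = 2, i = 1, i = 0.
Intersections between consecutive envelope lines give the roots: for adjacent envelope indices i < j the intersection is x = (a_i − a_j) / (j − i). Reading off the sorted break points: {-7, -6, -5}.
Verification: at each break x_0, at least two indices attain the minimum of min_i(a_i + i · x_0).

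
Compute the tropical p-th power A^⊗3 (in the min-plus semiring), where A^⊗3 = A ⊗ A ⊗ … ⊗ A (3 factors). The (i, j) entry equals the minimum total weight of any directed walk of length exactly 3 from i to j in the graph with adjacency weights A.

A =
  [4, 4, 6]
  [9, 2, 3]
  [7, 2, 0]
A^⊗3 =
  [12, 8, 6]
  [10, 5, 3]
  [7, 2, 0]

Each entry (A^⊗3)_ij equals the minimum over all length-3 walks i = v_0 → v_1 → … → v_3 = j of Σ_t A[v_t][v_{t+1}]. For example, for (i, j) = (0, 2) we minimise over 9 possible intermediate vertex sequences; the minimum is 6, attained along the walk 0 → 2 → 2 → 2.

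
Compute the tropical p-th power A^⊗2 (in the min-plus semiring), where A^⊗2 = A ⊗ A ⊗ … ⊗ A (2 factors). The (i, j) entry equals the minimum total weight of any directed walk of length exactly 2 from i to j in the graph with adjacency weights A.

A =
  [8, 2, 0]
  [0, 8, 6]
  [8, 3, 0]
A^⊗2 =
  [2, 3, 0]
  [8, 2, 0]
  [3, 3, 0]

Each entry (A^⊗2)_ij equals the minimum over all length-2 walks i = v_0 → v_1 → … → v_2 = j of Σ_t A[v_t][v_{t+1}]. For example, for (i, j) = (0, 2) we minimise over 3 possible intermediate vertex sequences; the minimum is 0, attained along the walk 0 → 2 → 2.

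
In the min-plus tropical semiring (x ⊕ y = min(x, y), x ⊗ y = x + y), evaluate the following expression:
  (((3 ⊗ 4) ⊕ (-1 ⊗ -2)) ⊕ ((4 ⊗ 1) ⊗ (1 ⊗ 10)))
(((3 ⊗ 4) ⊕ (-1 ⊗ -2)) ⊕ ((4 ⊗ 1) ⊗ (1 ⊗ 10))) = -3

Expand innermost to outermost. Recall ⊕ takes the minimum of its arguments and ⊗ takes their sum. Working out the expression (((3 ⊗ 4) ⊕ (-1 ⊗ -2)) ⊕ ((4 ⊗ 1) ⊗ (1 ⊗ 10))) gives -3.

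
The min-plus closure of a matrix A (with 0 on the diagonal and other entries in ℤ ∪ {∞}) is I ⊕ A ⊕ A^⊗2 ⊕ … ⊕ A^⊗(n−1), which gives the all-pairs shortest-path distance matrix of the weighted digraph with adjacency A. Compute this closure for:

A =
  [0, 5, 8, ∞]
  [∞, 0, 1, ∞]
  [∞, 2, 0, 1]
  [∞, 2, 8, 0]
Closure =
  [0, 5, 6, 7]
  [∞, 0, 1, 2]
  [∞, 2, 0, 1]
  [∞, 2, 3, 0]

This is the Floyd-Warshall all-pairs shortest-path computation. For each intermediate vertex k = 0, 1, …, 3, update dist[i][j] ← min(dist[i][j], dist[i][k] + dist[k][j]). The final matrix gives, for each (i, j), the minimum total weight of any directed path from i to j (possibly empty when i = j).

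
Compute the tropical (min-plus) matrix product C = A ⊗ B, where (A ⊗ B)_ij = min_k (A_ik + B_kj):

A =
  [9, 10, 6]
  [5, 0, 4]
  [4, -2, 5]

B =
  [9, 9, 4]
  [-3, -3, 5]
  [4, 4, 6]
A ⊗ B =
  [7, 7, 12]
  [-3, -3, 5]
  [-5, -5, 3]

Apply the min-plus product entry-by-entry:
  C[0][0] = min over k of (A[0][0] + B[0][0] = 9 + 9 = 18, A[0][1] + B[1][0] = 10 + -3 = 7, A[0][2] + B[2][0] = 6 + 4 = 10) = 7 (attained at k = 1)
  C[0][1] = min over k of (A[0][0] + B[0][1] = 9 + 9 = 18, A[0][1] + B[1][1] = 10 + -3 = 7, A[0][2] + B[2][1] = 6 + 4 = 10) = 7 (attained at k = 1)
  C[0][2] = min over k of (A[0][0] + B[0][2] = 9 + 4 = 13, A[0][1] + B[1][2] = 10 + 5 = 15, A[0][2] + B[2][2] = 6 + 6 = 12) = 12 (attained at k = 2)
  C[1][0] = min over k of (A[1][0] + B[0][0] = 5 + 9 = 14, A[1][1] + B[1][0] = 0 + -3 = -3, A[1][2] + B[2][0] = 4 + 4 = 8) = -3 (attained at k = 1)
  C[1][1] = min over k of (A[1][0] + B[0][1] = 5 + 9 = 14, A[1][1] + B[1][1] = 0 + -3 = -3, A[1][2] + B[2][1] = 4 + 4 = 8) = -3 (attained at k = 1)
  C[1][2] = min over k of (A[1][0] + B[0][2] = 5 + 4 = 9, A[1][1] + B[1][2] = 0 + 5 = 5, A[1][2] + B[2][2] = 4 + 6 = 10) = 5 (attained at k = 1)
  C[2][0] = min over k of (A[2][0] + B[0][0] = 4 + 9 = 13, A[2][1] + B[1][0] = -2 + -3 = -5, A[2][2] + B[2][0] = 5 + 4 = 9) = -5 (attained at k = 1)
  C[2][1] = min over k of (A[2][0] + B[0][1] = 4 + 9 = 13, A[2][1] + B[1][1] = -2 + -3 = -5, A[2][2] + B[2][1] = 5 + 4 = 9) = -5 (attained at k = 1)
  C[2][2] = min over k of (A[2][0] + B[0][2] = 4 + 4 = 8, A[2][1] + B[1][2] = -2 + 5 = 3, A[2][2] + B[2][2] = 5 + 6 = 11) = 3 (attained at k = 1)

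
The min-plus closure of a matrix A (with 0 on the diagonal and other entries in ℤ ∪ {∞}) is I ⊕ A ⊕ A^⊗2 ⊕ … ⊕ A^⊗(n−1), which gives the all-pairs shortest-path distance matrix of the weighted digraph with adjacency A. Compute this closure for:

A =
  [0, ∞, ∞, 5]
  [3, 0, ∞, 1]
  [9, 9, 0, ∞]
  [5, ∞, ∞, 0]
Closure =
  [0, ∞, ∞, 5]
  [3, 0, ∞, 1]
  [9, 9, 0, 10]
  [5, ∞, ∞, 0]

This is the Floyd-Warshall all-pairs shortest-path computation. For each intermediate vertex k = 0, 1, …, 3, update dist[i][j] ← min(dist[i][j], dist[i][k] + dist[k][j]). The final matrix gives, for each (i, j), the minimum total weight of any directed path from i to j (possibly empty when i = j).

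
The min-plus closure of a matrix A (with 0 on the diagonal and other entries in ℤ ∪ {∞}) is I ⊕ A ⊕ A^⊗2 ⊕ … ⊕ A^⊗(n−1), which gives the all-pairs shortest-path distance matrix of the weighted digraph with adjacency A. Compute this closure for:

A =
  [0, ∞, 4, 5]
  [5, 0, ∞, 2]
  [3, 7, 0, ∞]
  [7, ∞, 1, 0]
Closure =
  [0, 11, 4, 5]
  [5, 0, 3, 2]
  [3, 7, 0, 8]
  [4, 8, 1, 0]

This is the Floyd-Warshall all-pairs shortest-path computation. For each intermediate vertex k = 0, 1, …, 3, update dist[i][j] ← min(dist[i][j], dist[i][k] + dist[k][j]). The final matrix gives, for each (i, j), the minimum total weight of any directed path from i to j (possibly empty when i = j).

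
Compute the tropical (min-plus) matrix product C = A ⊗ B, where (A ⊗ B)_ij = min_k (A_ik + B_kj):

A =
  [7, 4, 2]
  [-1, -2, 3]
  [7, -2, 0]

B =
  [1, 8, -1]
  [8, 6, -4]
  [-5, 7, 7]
A ⊗ B =
  [-3, 9, 0]
  [-2, 4, -6]
  [-5, 4, -6]

Apply the min-plus product entry-by-entry:
  C[0][0] = min over k of (A[0][0] + B[0][0] = 7 + 1 = 8, A[0][1] + B[1][0] = 4 + 8 = 12, A[0][2] + B[2][0] = 2 + -5 = -3) = -3 (attained at k = 2)
  C[0][1] = min over k of (A[0][0] + B[0][1] = 7 + 8 = 15, A[0][1] + B[1][1] = 4 + 6 = 10, A[0][2] + B[2][1] = 2 + 7 = 9) = 9 (attained at k = 2)
  C[0][2] = min over k of (A[0][0] + B[0][2] = 7 + -1 = 6, A[0][1] + B[1][2] = 4 + -4 = 0, A[0][2] + B[2][2] = 2 + 7 = 9) = 0 (attained at k = 1)
  C[1][0] = min over k of (A[1][0] + B[0][0] = -1 + 1 = 0, A[1][1] + B[1][0] = -2 + 8 = 6, A[1][2] + B[2][0] = 3 + -5 = -2) = -2 (attained at k = 2)
  C[1][1] = min over k of (A[1][0] + B[0][1] = -1 + 8 = 7, A[1][1] + B[1][1] = -2 + 6 = 4, A[1][2] + B[2][1] = 3 + 7 = 10) = 4 (attained at k = 1)
  C[1][2] = min over k of (A[1][0] + B[0][2] = -1 + -1 = -2, A[1][1] + B[1][2] = -2 + -4 = -6, A[1][2] + B[2][2] = 3 + 7 = 10) = -6 (attained at k = 1)
  C[2][0] = min over k of (A[2][0] + B[0][0] = 7 + 1 = 8, A[2][1] + B[1][0] = -2 + 8 = 6, A[2][2] + B[2][0] = 0 + -5 = -5) = -5 (attained at k = 2)
  C[2][1] = min over k of (A[2][0] + B[0][1] = 7 + 8 = 15, A[2][1] + B[1][1] = -2 + 6 = 4, A[2][2] + B[2][1] = 0 + 7 = 7) = 4 (attained at k = 1)
  C[2][2] = min over k of (A[2][0] + B[0][2] = 7 + -1 = 6, A[2][1] + B[1][2] = -2 + -4 = -6, A[2][2] + B[2][2] = 0 + 7 = 7) = -6 (attained at k = 1)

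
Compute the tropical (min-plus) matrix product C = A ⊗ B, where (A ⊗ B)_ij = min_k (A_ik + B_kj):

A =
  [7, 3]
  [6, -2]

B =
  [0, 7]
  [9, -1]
A ⊗ B =
  [7, 2]
  [6, -3]

Apply the min-plus product entry-by-entry:
  C[0][0] = min over k of (A[0][0] + B[0][0] = 7 + 0 = 7, A[0][1] + B[1][0] = 3 + 9 = 12) = 7 (attained at k = 0)
  C[0][1] = min over k of (A[0][0] + B[0][1] = 7 + 7 = 14, A[0][1] + B[1][1] = 3 + -1 = 2) = 2 (attained at k = 1)
  C[1][0] = min over k of (A[1][0] + B[0][0] = 6 + 0 = 6, A[1][1] + B[1][0] = -2 + 9 = 7) = 6 (attained at k = 0)
  C[1][1] = min over k of (A[1][0] + B[0][1] = 6 + 7 = 13, A[1][1] + B[1][1] = -2 + -1 = -3) = -3 (attained at k = 1)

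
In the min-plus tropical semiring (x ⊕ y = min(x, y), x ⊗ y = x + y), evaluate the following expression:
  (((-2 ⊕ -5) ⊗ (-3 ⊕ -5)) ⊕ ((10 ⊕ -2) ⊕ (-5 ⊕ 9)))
(((-2 ⊕ -5) ⊗ (-3 ⊕ -5)) ⊕ ((10 ⊕ -2) ⊕ (-5 ⊕ 9))) = -10

Expand innermost to outermost. Recall ⊕ takes the minimum of its arguments and ⊗ takes their sum. Working out the expression (((-2 ⊕ -5) ⊗ (-3 ⊕ -5)) ⊕ ((10 ⊕ -2) ⊕ (-5 ⊕ 9))) gives -10.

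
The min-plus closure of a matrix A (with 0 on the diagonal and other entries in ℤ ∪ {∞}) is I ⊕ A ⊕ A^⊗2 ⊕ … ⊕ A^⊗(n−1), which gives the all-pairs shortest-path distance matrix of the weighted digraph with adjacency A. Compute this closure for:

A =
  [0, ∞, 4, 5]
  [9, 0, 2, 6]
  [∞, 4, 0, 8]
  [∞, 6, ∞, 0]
Closure =
  [0, 8, 4, 5]
  [9, 0, 2, 6]
  [13, 4, 0, 8]
  [15, 6, 8, 0]

This is the Floyd-Warshall all-pairs shortest-path computation. For each intermediate vertex k = 0, 1, …, 3, update dist[i][j] ← min(dist[i][j], dist[i][k] + dist[k][j]). The final matrix gives, for each (i, j), the minimum total weight of any directed path from i to j (possibly empty when i = j).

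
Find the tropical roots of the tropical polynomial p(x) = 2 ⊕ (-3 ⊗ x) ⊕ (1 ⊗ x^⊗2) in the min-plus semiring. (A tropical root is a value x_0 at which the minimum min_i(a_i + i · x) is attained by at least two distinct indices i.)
Roots: {-4, 5}

Each tropical root is a break point of the lower envelope of the lines y = a_i + i · x (there are 3 lines, with slopes 0, 1, ..., 2). Only the lines that attain the minimum somewhere contribute to roots; other lines are dominated. Here the surviving (envelope) indices are i = 2, i = 1, i = 0.
Intersections between consecutive envelope lines give the roots: for adjacent envelope indices i < j the intersection is x = (a_i − a_j) / (j − i). Reading off the sorted break points: {-4, 5}.
Verification: at each break x_0, at least two indices attain the minimum of min_i(a_i + i · x_0).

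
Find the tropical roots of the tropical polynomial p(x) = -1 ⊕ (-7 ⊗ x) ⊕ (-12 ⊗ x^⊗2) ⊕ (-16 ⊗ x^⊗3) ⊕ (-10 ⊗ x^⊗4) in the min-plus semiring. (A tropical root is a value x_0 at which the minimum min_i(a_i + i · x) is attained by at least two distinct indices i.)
Roots: {-6, 4, 5, 6}

Each tropical root is a break point of the lower envelope of the lines y = a_i + i · x (there are 5 lines, with slopes 0, 1, ..., 4). Only the lines that attain the minimum somewhere contribute to roots; other lines are dominated. Here the surviving (envelope) indices are i = 4, i = 3, i = 2, i = 1, i = 0.
Intersections between consecutive envelope lines give the roots: for adjacent envelope indices i < j the intersection is x = (a_i − a_j) / (j − i). Reading off the sorted break points: {-6, 4, 5, 6}.
Verification: at each break x_0, at least two indices attain the minimum of min_i(a_i + i · x_0).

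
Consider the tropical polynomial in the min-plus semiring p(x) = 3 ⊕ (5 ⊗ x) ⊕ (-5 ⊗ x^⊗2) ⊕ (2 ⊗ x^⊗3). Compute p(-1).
p(-1) = -7

A tropical monomial a ⊗ x^⊗i evaluates to a + i · x. Evaluating each term at x = -1:
  Term 0 contributes 3 + 0 · -1 = 3
  Term 1 contributes 5 + 1 · -1 = 4
  Term 2 contributes -5 + 2 · -1 = -7
  Term 3 contributes 2 + 3 · -1 = -1
p(-1) = ⊕ of these = min[3, 4, -7, -1] = -7.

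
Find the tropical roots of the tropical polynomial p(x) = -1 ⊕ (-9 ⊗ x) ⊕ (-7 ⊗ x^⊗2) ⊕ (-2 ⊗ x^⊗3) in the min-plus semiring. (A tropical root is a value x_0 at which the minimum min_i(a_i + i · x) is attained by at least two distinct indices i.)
Roots: {-5, -2, 8}

Each tropical root is a break point of the lower envelope of the lines y = a_i + i · x (there are 4 lines, with slopes 0, 1, ..., 3). Only the lines that attain the minimum somewhere contribute to roots; other lines are dominated. Here the surviving (envelope) indices are i = 3, i = 2, i = 1, i = 0.
Intersections between consecutive envelope lines give the roots: for adjacent envelope indices i < j the intersection is x = (a_i − a_j) / (j − i). Reading off the sorted break points: {-5, -2, 8}.
Verification: at each break x_0, at least two indices attain the minimum of min_i(a_i + i · x_0).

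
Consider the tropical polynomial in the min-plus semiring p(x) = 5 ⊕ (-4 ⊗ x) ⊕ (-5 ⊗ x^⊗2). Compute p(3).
p(3) = -1

A tropical monomial a ⊗ x^⊗i evaluates to a + i · x. Evaluating each term at x = 3:
  Term 0 contributes 5 + 0 · 3 = 5
  Term 1 contributes -4 + 1 · 3 = -1
  Term 2 contributes -5 + 2 · 3 = 1
p(3) = ⊕ of these = min[5, -1, 1] = -1.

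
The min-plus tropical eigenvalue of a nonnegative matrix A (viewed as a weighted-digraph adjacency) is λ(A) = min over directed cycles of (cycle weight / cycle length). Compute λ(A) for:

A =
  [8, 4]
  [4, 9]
λ(A) = 4

Enumerate directed cycles and compute their means (weight / length). Sample:
  cycle 0 → 0: weight = 8, length = 1, mean = 8/1 ≈ 8.000
  cycle 1 → 1: weight = 9, length = 1, mean = 9/1 ≈ 9.000
  cycle 0 → 1 → 0: weight = 8, length = 2, mean = 8/2 ≈ 4.000
  cycle 1 → 0 → 1: weight = 8, length = 2, mean = 8/2 ≈ 4.000
Minimum mean = 4.000, attained e.g. along the cycle 0 → 1 → 0 with weight 8 and length 2. So λ(A) = 8/2 = 4.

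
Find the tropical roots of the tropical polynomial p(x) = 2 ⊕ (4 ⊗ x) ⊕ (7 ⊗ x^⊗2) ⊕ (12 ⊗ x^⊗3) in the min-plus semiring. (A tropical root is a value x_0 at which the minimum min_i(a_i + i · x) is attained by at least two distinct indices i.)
Roots: {-5, -3, -2}

Each tropical root is a break point of the lower envelope of the lines y = a_i + i · x (there are 4 lines, with slopes 0, 1, ..., 3). Only the lines that attain the minimum somewhere contribute to roots; other lines are dominated. Here the surviving (envelope) indices are i = 3, i = 2, i = 1, i = 0.
Intersections between consecutive envelope lines give the roots: for adjacent envelope indices i < j the intersection is x = (a_i − a_j) / (j − i). Reading off the sorted break points: {-5, -3, -2}.
Verification: at each break x_0, at least two indices attain the minimum of min_i(a_i + i · x_0).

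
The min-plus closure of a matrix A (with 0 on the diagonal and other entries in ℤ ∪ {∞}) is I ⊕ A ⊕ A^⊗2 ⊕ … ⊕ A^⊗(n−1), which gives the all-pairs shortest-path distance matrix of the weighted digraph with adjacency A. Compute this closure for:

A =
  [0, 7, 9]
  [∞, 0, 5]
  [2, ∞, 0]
Closure =
  [0, 7, 9]
  [7, 0, 5]
  [2, 9, 0]

This is the Floyd-Warshall all-pairs shortest-path computation. For each intermediate vertex k = 0, 1, …, 2, update dist[i][j] ← min(dist[i][j], dist[i][k] + dist[k][j]). The final matrix gives, for each (i, j), the minimum total weight of any directed path from i to j (possibly empty when i = j).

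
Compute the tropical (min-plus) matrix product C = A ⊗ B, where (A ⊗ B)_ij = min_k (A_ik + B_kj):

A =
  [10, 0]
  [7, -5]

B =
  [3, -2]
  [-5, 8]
A ⊗ B =
  [-5, 8]
  [-10, 3]

Apply the min-plus product entry-by-entry:
  C[0][0] = min over k of (A[0][0] + B[0][0] = 10 + 3 = 13, A[0][1] + B[1][0] = 0 + -5 = -5) = -5 (attained at k = 1)
  C[0][1] = min over k of (A[0][0] + B[0][1] = 10 + -2 = 8, A[0][1] + B[1][1] = 0 + 8 = 8) = 8 (attained at k = 0)
  C[1][0] = min over k of (A[1][0] + B[0][0] = 7 + 3 = 10, A[1][1] + B[1][0] = -5 + -5 = -10) = -10 (attained at k = 1)
  C[1][1] = min over k of (A[1][0] + B[0][1] = 7 + -2 = 5, A[1][1] + B[1][1] = -5 + 8 = 3) = 3 (attained at k = 1)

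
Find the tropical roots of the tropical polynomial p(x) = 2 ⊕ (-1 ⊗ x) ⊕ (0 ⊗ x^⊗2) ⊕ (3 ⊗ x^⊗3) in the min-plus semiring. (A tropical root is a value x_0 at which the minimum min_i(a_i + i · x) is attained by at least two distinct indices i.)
Roots: {-3, -1, 3}

Each tropical root is a break point of the lower envelope of the lines y = a_i + i · x (there are 4 lines, with slopes 0, 1, ..., 3). Only the lines that attain the minimum somewhere contribute to roots; other lines are dominated. Here the surviving (envelope) indices are i = 3, i = 2, i = 1, i = 0.
Intersections between consecutive envelope lines give the roots: for adjacent envelope indices i < j the intersection is x = (a_i − a_j) / (j − i). Reading off the sorted break points: {-3, -1, 3}.
Verification: at each break x_0, at least two indices attain the minimum of min_i(a_i + i · x_0).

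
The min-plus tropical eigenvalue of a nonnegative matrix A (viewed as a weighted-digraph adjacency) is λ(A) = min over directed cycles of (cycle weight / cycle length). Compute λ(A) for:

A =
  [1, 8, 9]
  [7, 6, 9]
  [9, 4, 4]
λ(A) = 1

Enumerate directed cycles and compute their means (weight / length). Sample:
  cycle 0 → 0: weight = 1, length = 1, mean = 1/1 ≈ 1.000
  cycle 1 → 1: weight = 6, length = 1, mean = 6/1 ≈ 6.000
  cycle 2 → 2: weight = 4, length = 1, mean = 4/1 ≈ 4.000
  cycle 0 → 1 → 0: weight = 15, length = 2, mean = 15/2 ≈ 7.500
  cycle 0 → 2 → 0: weight = 18, length = 2, mean = 18/2 ≈ 9.000
  cycle 1 → 0 → 1: weight = 15, length = 2, mean = 15/2 ≈ 7.500
Minimum mean = 1.000, attained e.g. along the cycle 0 → 0 with weight 1 and length 1. So λ(A) = 1/1 = 1.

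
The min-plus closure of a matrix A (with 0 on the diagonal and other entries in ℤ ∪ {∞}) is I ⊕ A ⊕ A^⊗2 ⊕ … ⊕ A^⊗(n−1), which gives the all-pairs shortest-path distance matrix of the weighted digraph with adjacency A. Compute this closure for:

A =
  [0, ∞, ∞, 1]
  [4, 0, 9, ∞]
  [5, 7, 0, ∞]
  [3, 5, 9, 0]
Closure =
  [0, 6, 10, 1]
  [4, 0, 9, 5]
  [5, 7, 0, 6]
  [3, 5, 9, 0]

This is the Floyd-Warshall all-pairs shortest-path computation. For each intermediate vertex k = 0, 1, …, 3, update dist[i][j] ← min(dist[i][j], dist[i][k] + dist[k][j]). The final matrix gives, for each (i, j), the minimum total weight of any directed path from i to j (possibly empty when i = j).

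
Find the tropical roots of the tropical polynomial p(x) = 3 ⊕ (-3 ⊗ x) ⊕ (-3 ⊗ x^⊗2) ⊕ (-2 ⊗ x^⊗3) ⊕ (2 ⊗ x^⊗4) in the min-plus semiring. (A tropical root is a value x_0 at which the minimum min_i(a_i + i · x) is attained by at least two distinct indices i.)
Roots: {-4, -1, 0, 6}

Each tropical root is a break point of the lower envelope of the lines y = a_i + i · x (there are 5 lines, with slopes 0, 1, ..., 4). Only the lines that attain the minimum somewhere contribute to roots; other lines are dominated. Here the surviving (envelope) indices are i = 4, i = 3, i = 2, i = 1, i = 0.
Intersections between consecutive envelope lines give the roots: for adjacent envelope indices i < j the intersection is x = (a_i − a_j) / (j − i). Reading off the sorted break points: {-4, -1, 0, 6}.
Verification: at each break x_0, at least two indices attain the minimum of min_i(a_i + i · x_0).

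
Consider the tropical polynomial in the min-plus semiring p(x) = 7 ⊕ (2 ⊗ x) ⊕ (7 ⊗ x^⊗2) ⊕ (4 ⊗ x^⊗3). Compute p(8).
p(8) = 7

A tropical monomial a ⊗ x^⊗i evaluates to a + i · x. Evaluating each term at x = 8:
  Term 0 contributes 7 + 0 · 8 = 7
  Term 1 contributes 2 + 1 · 8 = 10
  Term 2 contributes 7 + 2 · 8 = 23
  Term 3 contributes 4 + 3 · 8 = 28
p(8) = ⊕ of these = min[7, 10, 23, 28] = 7.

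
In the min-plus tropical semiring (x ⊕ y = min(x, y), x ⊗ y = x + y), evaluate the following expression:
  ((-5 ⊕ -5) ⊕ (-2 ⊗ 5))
((-5 ⊕ -5) ⊕ (-2 ⊗ 5)) = -5

Expand innermost to outermost. Recall ⊕ takes the minimum of its arguments and ⊗ takes their sum. Working out the expression ((-5 ⊕ -5) ⊕ (-2 ⊗ 5)) gives -5.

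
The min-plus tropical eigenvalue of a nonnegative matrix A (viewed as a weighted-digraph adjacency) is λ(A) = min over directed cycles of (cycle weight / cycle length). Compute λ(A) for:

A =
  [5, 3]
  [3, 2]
λ(A) = 2

Enumerate directed cycles and compute their means (weight / length). Sample:
  cycle 0 → 0: weight = 5, length = 1, mean = 5/1 ≈ 5.000
  cycle 1 → 1: weight = 2, length = 1, mean = 2/1 ≈ 2.000
  cycle 0 → 1 → 0: weight = 6, length = 2, mean = 6/2 ≈ 3.000
  cycle 1 → 0 → 1: weight = 6, length = 2, mean = 6/2 ≈ 3.000
Minimum mean = 2.000, attained e.g. along the cycle 1 → 1 with weight 2 and length 1. So λ(A) = 2/1 = 2.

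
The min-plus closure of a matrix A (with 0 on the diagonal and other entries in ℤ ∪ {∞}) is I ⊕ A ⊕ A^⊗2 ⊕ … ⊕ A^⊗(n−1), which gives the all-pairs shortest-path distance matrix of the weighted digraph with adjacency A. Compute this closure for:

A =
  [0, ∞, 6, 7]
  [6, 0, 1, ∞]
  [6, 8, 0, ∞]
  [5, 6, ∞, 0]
Closure =
  [0, 13, 6, 7]
  [6, 0, 1, 13]
  [6, 8, 0, 13]
  [5, 6, 7, 0]

This is the Floyd-Warshall all-pairs shortest-path computation. For each intermediate vertex k = 0, 1, …, 3, update dist[i][j] ← min(dist[i][j], dist[i][k] + dist[k][j]). The final matrix gives, for each (i, j), the minimum total weight of any directed path from i to j (possibly empty when i = j).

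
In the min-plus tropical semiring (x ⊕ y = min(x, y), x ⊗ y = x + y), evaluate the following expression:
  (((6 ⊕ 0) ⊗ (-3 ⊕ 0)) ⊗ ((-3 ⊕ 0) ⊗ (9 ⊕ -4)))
(((6 ⊕ 0) ⊗ (-3 ⊕ 0)) ⊗ ((-3 ⊕ 0) ⊗ (9 ⊕ -4))) = -10

Expand innermost to outermost. Recall ⊕ takes the minimum of its arguments and ⊗ takes their sum. Working out the expression (((6 ⊕ 0) ⊗ (-3 ⊕ 0)) ⊗ ((-3 ⊕ 0) ⊗ (9 ⊕ -4))) gives -10.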